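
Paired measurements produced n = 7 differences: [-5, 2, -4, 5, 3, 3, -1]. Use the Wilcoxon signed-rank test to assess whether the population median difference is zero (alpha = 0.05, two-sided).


Step 1: Drop any zero differences (none here) and take |d_i|.
|d| = [5, 2, 4, 5, 3, 3, 1]
Step 2: Midrank |d_i| (ties get averaged ranks).
ranks: |5|->6.5, |2|->2, |4|->5, |5|->6.5, |3|->3.5, |3|->3.5, |1|->1
Step 3: Attach original signs; sum ranks with positive sign and with negative sign.
W+ = 2 + 6.5 + 3.5 + 3.5 = 15.5
W- = 6.5 + 5 + 1 = 12.5
(Check: W+ + W- = 28 should equal n(n+1)/2 = 28.)
Step 4: Test statistic W = min(W+, W-) = 12.5.
Step 5: Ties in |d|, so use the tie-corrected normal approximation.
        E[W] = n(n+1)/4 = 7*8/4 = 14.
        Tie groups: |d|=3 (t=2), |d|=5 (t=2); sum(t^3 - t) = 12.
        Var[W] = n(n+1)(2n+1)/24 - sum(t^3-t)/48 = 840/24 - 12/48 = 34.75.
        z = (W - E[W]) / sqrt(Var[W]) = (12.5 - 14) / 5.8949 = -0.2545.
        Two-sided p = 2*Phi(z) = 0.799143.
Step 6: alpha = 0.05. fail to reject H0.

W+ = 15.5, W- = 12.5, W = min = 12.5, p = 0.799143, fail to reject H0.


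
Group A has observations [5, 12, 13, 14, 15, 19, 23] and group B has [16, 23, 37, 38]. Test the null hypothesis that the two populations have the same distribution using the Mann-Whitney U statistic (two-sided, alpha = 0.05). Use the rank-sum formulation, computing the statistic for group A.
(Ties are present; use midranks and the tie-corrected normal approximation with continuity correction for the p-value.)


Step 1: Combine and sort all 11 observations; assign midranks.
sorted (value, group): (5,X), (12,X), (13,X), (14,X), (15,X), (16,Y), (19,X), (23,X), (23,Y), (37,Y), (38,Y)
ranks: 5->1, 12->2, 13->3, 14->4, 15->5, 16->6, 19->7, 23->8.5, 23->8.5, 37->10, 38->11
Step 2: Rank sum for X: R1 = 1 + 2 + 3 + 4 + 5 + 7 + 8.5 = 30.5.
Step 3: U_X = R1 - n1(n1+1)/2 = 30.5 - 7*8/2 = 30.5 - 28 = 2.5.
       U_Y = n1*n2 - U_X = 28 - 2.5 = 25.5.
Step 4: Ties are present, so use the tie-corrected normal approximation (with continuity correction) for the p-value.
Step 5: p-value = 0.037202; compare to alpha = 0.05. reject H0.

U_X = 2.5, p = 0.037202, reject H0 at alpha = 0.05.


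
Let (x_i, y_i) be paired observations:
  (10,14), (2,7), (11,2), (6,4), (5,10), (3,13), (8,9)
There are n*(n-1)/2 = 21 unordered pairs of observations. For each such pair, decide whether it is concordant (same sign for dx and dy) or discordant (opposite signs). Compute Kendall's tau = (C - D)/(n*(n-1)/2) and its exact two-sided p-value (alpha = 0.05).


Step 1: Enumerate the 21 unordered pairs (i,j) with i<j and classify each by sign(x_j-x_i) * sign(y_j-y_i).
  (1,2):dx=-8,dy=-7->C; (1,3):dx=+1,dy=-12->D; (1,4):dx=-4,dy=-10->C; (1,5):dx=-5,dy=-4->C
  (1,6):dx=-7,dy=-1->C; (1,7):dx=-2,dy=-5->C; (2,3):dx=+9,dy=-5->D; (2,4):dx=+4,dy=-3->D
  (2,5):dx=+3,dy=+3->C; (2,6):dx=+1,dy=+6->C; (2,7):dx=+6,dy=+2->C; (3,4):dx=-5,dy=+2->D
  (3,5):dx=-6,dy=+8->D; (3,6):dx=-8,dy=+11->D; (3,7):dx=-3,dy=+7->D; (4,5):dx=-1,dy=+6->D
  (4,6):dx=-3,dy=+9->D; (4,7):dx=+2,dy=+5->C; (5,6):dx=-2,dy=+3->D; (5,7):dx=+3,dy=-1->D
  (6,7):dx=+5,dy=-4->D
Step 2: C = 9, D = 12, total pairs = 21.
Step 3: tau = (C - D)/(n(n-1)/2) = (9 - 12)/21 = -0.142857.
Step 4: Exact two-sided p-value (enumerate n! = 5040 permutations of y under H0): p = 0.772619.
Step 5: alpha = 0.05. fail to reject H0.

tau_b = -0.1429 (C=9, D=12), p = 0.772619, fail to reject H0.


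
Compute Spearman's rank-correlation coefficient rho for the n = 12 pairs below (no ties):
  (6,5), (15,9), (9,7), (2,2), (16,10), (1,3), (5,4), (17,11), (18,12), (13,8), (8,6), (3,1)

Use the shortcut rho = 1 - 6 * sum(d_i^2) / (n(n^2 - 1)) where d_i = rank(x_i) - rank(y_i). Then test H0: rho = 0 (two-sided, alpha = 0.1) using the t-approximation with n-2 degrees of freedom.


Step 1: Rank x and y separately (midranks; no ties here).
rank(x): 6->5, 15->9, 9->7, 2->2, 16->10, 1->1, 5->4, 17->11, 18->12, 13->8, 8->6, 3->3
rank(y): 5->5, 9->9, 7->7, 2->2, 10->10, 3->3, 4->4, 11->11, 12->12, 8->8, 6->6, 1->1
Step 2: d_i = R_x(i) - R_y(i); compute d_i^2.
  (5-5)^2=0, (9-9)^2=0, (7-7)^2=0, (2-2)^2=0, (10-10)^2=0, (1-3)^2=4, (4-4)^2=0, (11-11)^2=0, (12-12)^2=0, (8-8)^2=0, (6-6)^2=0, (3-1)^2=4
sum(d^2) = 8.
Step 3: rho = 1 - 6*8 / (12*(12^2 - 1)) = 1 - 48/1716 = 0.972028.
Step 4: Under H0, t = rho * sqrt((n-2)/(1-rho^2)) = 13.0876 ~ t(10).
Step 5: Two-sided p-value from the t-distribution with 10 df = 0.000000.
Step 6: alpha = 0.1. reject H0.

rho = 0.9720, p = 0.000000, reject H0 at alpha = 0.1.


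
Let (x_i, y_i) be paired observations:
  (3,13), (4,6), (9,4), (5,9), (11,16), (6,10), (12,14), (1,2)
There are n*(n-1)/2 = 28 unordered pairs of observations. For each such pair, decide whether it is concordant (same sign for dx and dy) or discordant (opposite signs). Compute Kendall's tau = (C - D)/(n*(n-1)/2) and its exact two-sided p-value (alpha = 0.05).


Step 1: Enumerate the 28 unordered pairs (i,j) with i<j and classify each by sign(x_j-x_i) * sign(y_j-y_i).
  (1,2):dx=+1,dy=-7->D; (1,3):dx=+6,dy=-9->D; (1,4):dx=+2,dy=-4->D; (1,5):dx=+8,dy=+3->C
  (1,6):dx=+3,dy=-3->D; (1,7):dx=+9,dy=+1->C; (1,8):dx=-2,dy=-11->C; (2,3):dx=+5,dy=-2->D
  (2,4):dx=+1,dy=+3->C; (2,5):dx=+7,dy=+10->C; (2,6):dx=+2,dy=+4->C; (2,7):dx=+8,dy=+8->C
  (2,8):dx=-3,dy=-4->C; (3,4):dx=-4,dy=+5->D; (3,5):dx=+2,dy=+12->C; (3,6):dx=-3,dy=+6->D
  (3,7):dx=+3,dy=+10->C; (3,8):dx=-8,dy=-2->C; (4,5):dx=+6,dy=+7->C; (4,6):dx=+1,dy=+1->C
  (4,7):dx=+7,dy=+5->C; (4,8):dx=-4,dy=-7->C; (5,6):dx=-5,dy=-6->C; (5,7):dx=+1,dy=-2->D
  (5,8):dx=-10,dy=-14->C; (6,7):dx=+6,dy=+4->C; (6,8):dx=-5,dy=-8->C; (7,8):dx=-11,dy=-12->C
Step 2: C = 20, D = 8, total pairs = 28.
Step 3: tau = (C - D)/(n(n-1)/2) = (20 - 8)/28 = 0.428571.
Step 4: Exact two-sided p-value (enumerate n! = 40320 permutations of y under H0): p = 0.178869.
Step 5: alpha = 0.05. fail to reject H0.

tau_b = 0.4286 (C=20, D=8), p = 0.178869, fail to reject H0.


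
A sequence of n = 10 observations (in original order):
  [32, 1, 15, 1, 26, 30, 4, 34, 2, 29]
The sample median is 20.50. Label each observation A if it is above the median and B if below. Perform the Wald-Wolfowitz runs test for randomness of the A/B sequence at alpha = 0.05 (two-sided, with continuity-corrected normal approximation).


Step 1: Compute median = 20.50; label A = above, B = below.
Labels in order: ABBBAABABA  (n_A = 5, n_B = 5)
Step 2: Count runs R = 7.
Step 3: Under H0 (random ordering), E[R] = 2*n_A*n_B/(n_A+n_B) + 1 = 2*5*5/10 + 1 = 6.0000.
        Var[R] = 2*n_A*n_B*(2*n_A*n_B - n_A - n_B) / ((n_A+n_B)^2 * (n_A+n_B-1)) = 2000/900 = 2.2222.
        SD[R] = 1.4907.
Step 4: Continuity-corrected z = (R - 0.5 - E[R]) / SD[R] = (7 - 0.5 - 6.0000) / 1.4907 = 0.3354.
Step 5: Two-sided p-value via normal approximation = 2*(1 - Phi(|z|)) = 0.737316.
Step 6: alpha = 0.05. fail to reject H0.

R = 7, z = 0.3354, p = 0.737316, fail to reject H0.


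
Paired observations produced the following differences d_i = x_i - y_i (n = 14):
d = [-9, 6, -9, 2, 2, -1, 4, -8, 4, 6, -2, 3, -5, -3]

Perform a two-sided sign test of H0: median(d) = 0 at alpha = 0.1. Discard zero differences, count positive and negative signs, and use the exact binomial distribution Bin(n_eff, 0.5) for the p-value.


Step 1: Discard zero differences. Original n = 14; n_eff = number of nonzero differences = 14.
Nonzero differences (with sign): -9, +6, -9, +2, +2, -1, +4, -8, +4, +6, -2, +3, -5, -3
Step 2: Count signs: positive = 7, negative = 7.
Step 3: Under H0: P(positive) = 0.5, so the number of positives S ~ Bin(14, 0.5).
Step 4: Two-sided exact p-value = sum of Bin(14,0.5) probabilities at or below the observed probability = 1.000000.
Step 5: alpha = 0.1. fail to reject H0.

n_eff = 14, pos = 7, neg = 7, p = 1.000000, fail to reject H0.


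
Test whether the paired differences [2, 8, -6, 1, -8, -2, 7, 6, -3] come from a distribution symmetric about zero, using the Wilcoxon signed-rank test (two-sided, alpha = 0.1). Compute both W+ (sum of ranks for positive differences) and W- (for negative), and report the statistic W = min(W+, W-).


Step 1: Drop any zero differences (none here) and take |d_i|.
|d| = [2, 8, 6, 1, 8, 2, 7, 6, 3]
Step 2: Midrank |d_i| (ties get averaged ranks).
ranks: |2|->2.5, |8|->8.5, |6|->5.5, |1|->1, |8|->8.5, |2|->2.5, |7|->7, |6|->5.5, |3|->4
Step 3: Attach original signs; sum ranks with positive sign and with negative sign.
W+ = 2.5 + 8.5 + 1 + 7 + 5.5 = 24.5
W- = 5.5 + 8.5 + 2.5 + 4 = 20.5
(Check: W+ + W- = 45 should equal n(n+1)/2 = 45.)
Step 4: Test statistic W = min(W+, W-) = 20.5.
Step 5: Ties in |d|, so use the tie-corrected normal approximation.
        E[W] = n(n+1)/4 = 9*10/4 = 22.5.
        Tie groups: |d|=2 (t=2), |d|=6 (t=2), |d|=8 (t=2); sum(t^3 - t) = 18.
        Var[W] = n(n+1)(2n+1)/24 - sum(t^3-t)/48 = 1710/24 - 18/48 = 70.875.
        z = (W - E[W]) / sqrt(Var[W]) = (20.5 - 22.5) / 8.4187 = -0.2376.
        Two-sided p = 2*Phi(z) = 0.812218.
Step 6: alpha = 0.1. fail to reject H0.

W+ = 24.5, W- = 20.5, W = min = 20.5, p = 0.812218, fail to reject H0.


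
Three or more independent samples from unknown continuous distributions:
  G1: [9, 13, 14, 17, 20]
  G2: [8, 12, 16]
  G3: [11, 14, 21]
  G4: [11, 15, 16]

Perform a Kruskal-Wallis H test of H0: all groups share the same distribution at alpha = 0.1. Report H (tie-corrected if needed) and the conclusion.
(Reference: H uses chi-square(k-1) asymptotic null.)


Step 1: Combine all N = 14 observations and assign midranks.
sorted (value, group, rank): (8,G2,1), (9,G1,2), (11,G3,3.5), (11,G4,3.5), (12,G2,5), (13,G1,6), (14,G1,7.5), (14,G3,7.5), (15,G4,9), (16,G2,10.5), (16,G4,10.5), (17,G1,12), (20,G1,13), (21,G3,14)
Step 2: Sum ranks within each group.
R_1 = 40.5 (n_1 = 5)
R_2 = 16.5 (n_2 = 3)
R_3 = 25 (n_3 = 3)
R_4 = 23 (n_4 = 3)
Step 3: H = 12/(N(N+1)) * sum(R_i^2/n_i) - 3(N+1)
     = 12/(14*15) * (40.5^2/5 + 16.5^2/3 + 25^2/3 + 23^2/3) - 3*15
     = 0.057143 * 803.467 - 45
     = 0.912381.
Step 4: Ties present; correction factor C = 1 - 18/(14^3 - 14) = 0.993407. Corrected H = 0.912381 / 0.993407 = 0.918437.
Step 5: Under H0, H ~ chi^2(3); p-value = 0.820977.
Step 6: alpha = 0.1. fail to reject H0.

H = 0.9184, df = 3, p = 0.820977, fail to reject H0.


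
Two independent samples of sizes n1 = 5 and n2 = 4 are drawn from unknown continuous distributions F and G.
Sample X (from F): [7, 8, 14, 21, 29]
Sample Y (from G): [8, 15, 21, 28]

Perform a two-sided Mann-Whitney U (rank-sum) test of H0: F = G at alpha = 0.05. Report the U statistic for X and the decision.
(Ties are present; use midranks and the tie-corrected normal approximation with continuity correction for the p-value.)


Step 1: Combine and sort all 9 observations; assign midranks.
sorted (value, group): (7,X), (8,X), (8,Y), (14,X), (15,Y), (21,X), (21,Y), (28,Y), (29,X)
ranks: 7->1, 8->2.5, 8->2.5, 14->4, 15->5, 21->6.5, 21->6.5, 28->8, 29->9
Step 2: Rank sum for X: R1 = 1 + 2.5 + 4 + 6.5 + 9 = 23.
Step 3: U_X = R1 - n1(n1+1)/2 = 23 - 5*6/2 = 23 - 15 = 8.
       U_Y = n1*n2 - U_X = 20 - 8 = 12.
Step 4: Ties are present, so use the tie-corrected normal approximation (with continuity correction) for the p-value.
Step 5: p-value = 0.710992; compare to alpha = 0.05. fail to reject H0.

U_X = 8, p = 0.710992, fail to reject H0 at alpha = 0.05.


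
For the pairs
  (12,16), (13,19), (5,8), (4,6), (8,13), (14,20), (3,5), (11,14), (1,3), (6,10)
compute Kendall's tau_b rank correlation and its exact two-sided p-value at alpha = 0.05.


Step 1: Enumerate the 45 unordered pairs (i,j) with i<j and classify each by sign(x_j-x_i) * sign(y_j-y_i).
  (1,2):dx=+1,dy=+3->C; (1,3):dx=-7,dy=-8->C; (1,4):dx=-8,dy=-10->C; (1,5):dx=-4,dy=-3->C
  (1,6):dx=+2,dy=+4->C; (1,7):dx=-9,dy=-11->C; (1,8):dx=-1,dy=-2->C; (1,9):dx=-11,dy=-13->C
  (1,10):dx=-6,dy=-6->C; (2,3):dx=-8,dy=-11->C; (2,4):dx=-9,dy=-13->C; (2,5):dx=-5,dy=-6->C
  (2,6):dx=+1,dy=+1->C; (2,7):dx=-10,dy=-14->C; (2,8):dx=-2,dy=-5->C; (2,9):dx=-12,dy=-16->C
  (2,10):dx=-7,dy=-9->C; (3,4):dx=-1,dy=-2->C; (3,5):dx=+3,dy=+5->C; (3,6):dx=+9,dy=+12->C
  (3,7):dx=-2,dy=-3->C; (3,8):dx=+6,dy=+6->C; (3,9):dx=-4,dy=-5->C; (3,10):dx=+1,dy=+2->C
  (4,5):dx=+4,dy=+7->C; (4,6):dx=+10,dy=+14->C; (4,7):dx=-1,dy=-1->C; (4,8):dx=+7,dy=+8->C
  (4,9):dx=-3,dy=-3->C; (4,10):dx=+2,dy=+4->C; (5,6):dx=+6,dy=+7->C; (5,7):dx=-5,dy=-8->C
  (5,8):dx=+3,dy=+1->C; (5,9):dx=-7,dy=-10->C; (5,10):dx=-2,dy=-3->C; (6,7):dx=-11,dy=-15->C
  (6,8):dx=-3,dy=-6->C; (6,9):dx=-13,dy=-17->C; (6,10):dx=-8,dy=-10->C; (7,8):dx=+8,dy=+9->C
  (7,9):dx=-2,dy=-2->C; (7,10):dx=+3,dy=+5->C; (8,9):dx=-10,dy=-11->C; (8,10):dx=-5,dy=-4->C
  (9,10):dx=+5,dy=+7->C
Step 2: C = 45, D = 0, total pairs = 45.
Step 3: tau = (C - D)/(n(n-1)/2) = (45 - 0)/45 = 1.000000.
Step 4: Exact two-sided p-value (enumerate n! = 3628800 permutations of y under H0): p = 0.000001.
Step 5: alpha = 0.05. reject H0.

tau_b = 1.0000 (C=45, D=0), p = 0.000001, reject H0.


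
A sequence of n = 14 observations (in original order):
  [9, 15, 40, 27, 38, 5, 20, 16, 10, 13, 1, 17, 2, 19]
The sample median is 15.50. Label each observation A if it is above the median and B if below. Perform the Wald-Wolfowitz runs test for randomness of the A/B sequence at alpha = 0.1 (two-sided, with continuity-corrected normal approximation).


Step 1: Compute median = 15.50; label A = above, B = below.
Labels in order: BBAAABAABBBABA  (n_A = 7, n_B = 7)
Step 2: Count runs R = 8.
Step 3: Under H0 (random ordering), E[R] = 2*n_A*n_B/(n_A+n_B) + 1 = 2*7*7/14 + 1 = 8.0000.
        Var[R] = 2*n_A*n_B*(2*n_A*n_B - n_A - n_B) / ((n_A+n_B)^2 * (n_A+n_B-1)) = 8232/2548 = 3.2308.
        SD[R] = 1.7974.
Step 4: R = E[R], so z = 0 with no continuity correction.
Step 5: Two-sided p-value via normal approximation = 2*(1 - Phi(|z|)) = 1.000000.
Step 6: alpha = 0.1. fail to reject H0.

R = 8, z = 0.0000, p = 1.000000, fail to reject H0.


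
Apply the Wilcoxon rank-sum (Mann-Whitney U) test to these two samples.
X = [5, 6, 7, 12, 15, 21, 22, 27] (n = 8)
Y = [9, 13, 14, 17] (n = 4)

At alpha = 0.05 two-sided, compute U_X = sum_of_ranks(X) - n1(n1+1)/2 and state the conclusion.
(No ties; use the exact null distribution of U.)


Step 1: Combine and sort all 12 observations; assign midranks.
sorted (value, group): (5,X), (6,X), (7,X), (9,Y), (12,X), (13,Y), (14,Y), (15,X), (17,Y), (21,X), (22,X), (27,X)
ranks: 5->1, 6->2, 7->3, 9->4, 12->5, 13->6, 14->7, 15->8, 17->9, 21->10, 22->11, 27->12
Step 2: Rank sum for X: R1 = 1 + 2 + 3 + 5 + 8 + 10 + 11 + 12 = 52.
Step 3: U_X = R1 - n1(n1+1)/2 = 52 - 8*9/2 = 52 - 36 = 16.
       U_Y = n1*n2 - U_X = 32 - 16 = 16.
Step 4: No ties, so the exact null distribution of U (based on enumerating the C(12,8) = 495 equally likely rank assignments) gives the two-sided p-value.
Step 5: p-value = 1.000000; compare to alpha = 0.05. fail to reject H0.

U_X = 16, p = 1.000000, fail to reject H0 at alpha = 0.05.


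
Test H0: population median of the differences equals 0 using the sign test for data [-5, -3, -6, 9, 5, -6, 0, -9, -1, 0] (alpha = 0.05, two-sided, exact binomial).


Step 1: Discard zero differences. Original n = 10; n_eff = number of nonzero differences = 8.
Nonzero differences (with sign): -5, -3, -6, +9, +5, -6, -9, -1
Step 2: Count signs: positive = 2, negative = 6.
Step 3: Under H0: P(positive) = 0.5, so the number of positives S ~ Bin(8, 0.5).
Step 4: Two-sided exact p-value = sum of Bin(8,0.5) probabilities at or below the observed probability = 0.289062.
Step 5: alpha = 0.05. fail to reject H0.

n_eff = 8, pos = 2, neg = 6, p = 0.289062, fail to reject H0.


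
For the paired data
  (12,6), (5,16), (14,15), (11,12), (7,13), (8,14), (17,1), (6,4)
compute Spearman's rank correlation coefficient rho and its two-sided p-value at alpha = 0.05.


Step 1: Rank x and y separately (midranks; no ties here).
rank(x): 12->6, 5->1, 14->7, 11->5, 7->3, 8->4, 17->8, 6->2
rank(y): 6->3, 16->8, 15->7, 12->4, 13->5, 14->6, 1->1, 4->2
Step 2: d_i = R_x(i) - R_y(i); compute d_i^2.
  (6-3)^2=9, (1-8)^2=49, (7-7)^2=0, (5-4)^2=1, (3-5)^2=4, (4-6)^2=4, (8-1)^2=49, (2-2)^2=0
sum(d^2) = 116.
Step 3: rho = 1 - 6*116 / (8*(8^2 - 1)) = 1 - 696/504 = -0.380952.
Step 4: Under H0, t = rho * sqrt((n-2)/(1-rho^2)) = -1.0092 ~ t(6).
Step 5: Two-sided p-value from the t-distribution with 6 df = 0.351813.
Step 6: alpha = 0.05. fail to reject H0.

rho = -0.3810, p = 0.351813, fail to reject H0 at alpha = 0.05.


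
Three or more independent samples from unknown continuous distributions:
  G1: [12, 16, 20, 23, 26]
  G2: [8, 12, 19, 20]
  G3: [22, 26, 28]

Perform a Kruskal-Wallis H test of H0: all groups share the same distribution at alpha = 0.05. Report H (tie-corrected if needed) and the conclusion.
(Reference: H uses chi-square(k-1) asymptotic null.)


Step 1: Combine all N = 12 observations and assign midranks.
sorted (value, group, rank): (8,G2,1), (12,G1,2.5), (12,G2,2.5), (16,G1,4), (19,G2,5), (20,G1,6.5), (20,G2,6.5), (22,G3,8), (23,G1,9), (26,G1,10.5), (26,G3,10.5), (28,G3,12)
Step 2: Sum ranks within each group.
R_1 = 32.5 (n_1 = 5)
R_2 = 15 (n_2 = 4)
R_3 = 30.5 (n_3 = 3)
Step 3: H = 12/(N(N+1)) * sum(R_i^2/n_i) - 3(N+1)
     = 12/(12*13) * (32.5^2/5 + 15^2/4 + 30.5^2/3) - 3*13
     = 0.076923 * 577.583 - 39
     = 5.429487.
Step 4: Ties present; correction factor C = 1 - 18/(12^3 - 12) = 0.989510. Corrected H = 5.429487 / 0.989510 = 5.487044.
Step 5: Under H0, H ~ chi^2(2); p-value = 0.064343.
Step 6: alpha = 0.05. fail to reject H0.

H = 5.4870, df = 2, p = 0.064343, fail to reject H0.


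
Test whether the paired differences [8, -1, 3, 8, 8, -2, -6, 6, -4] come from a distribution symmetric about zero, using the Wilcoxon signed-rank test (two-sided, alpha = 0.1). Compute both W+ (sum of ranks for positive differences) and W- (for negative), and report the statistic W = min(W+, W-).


Step 1: Drop any zero differences (none here) and take |d_i|.
|d| = [8, 1, 3, 8, 8, 2, 6, 6, 4]
Step 2: Midrank |d_i| (ties get averaged ranks).
ranks: |8|->8, |1|->1, |3|->3, |8|->8, |8|->8, |2|->2, |6|->5.5, |6|->5.5, |4|->4
Step 3: Attach original signs; sum ranks with positive sign and with negative sign.
W+ = 8 + 3 + 8 + 8 + 5.5 = 32.5
W- = 1 + 2 + 5.5 + 4 = 12.5
(Check: W+ + W- = 45 should equal n(n+1)/2 = 45.)
Step 4: Test statistic W = min(W+, W-) = 12.5.
Step 5: Ties in |d|, so use the tie-corrected normal approximation.
        E[W] = n(n+1)/4 = 9*10/4 = 22.5.
        Tie groups: |d|=6 (t=2), |d|=8 (t=3); sum(t^3 - t) = 30.
        Var[W] = n(n+1)(2n+1)/24 - sum(t^3-t)/48 = 1710/24 - 30/48 = 70.625.
        z = (W - E[W]) / sqrt(Var[W]) = (12.5 - 22.5) / 8.4039 = -1.1899.
        Two-sided p = 2*Phi(z) = 0.234075.
Step 6: alpha = 0.1. fail to reject H0.

W+ = 32.5, W- = 12.5, W = min = 12.5, p = 0.234075, fail to reject H0.


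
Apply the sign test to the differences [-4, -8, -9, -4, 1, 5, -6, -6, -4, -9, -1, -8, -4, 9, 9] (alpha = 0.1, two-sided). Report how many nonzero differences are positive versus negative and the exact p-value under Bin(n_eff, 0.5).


Step 1: Discard zero differences. Original n = 15; n_eff = number of nonzero differences = 15.
Nonzero differences (with sign): -4, -8, -9, -4, +1, +5, -6, -6, -4, -9, -1, -8, -4, +9, +9
Step 2: Count signs: positive = 4, negative = 11.
Step 3: Under H0: P(positive) = 0.5, so the number of positives S ~ Bin(15, 0.5).
Step 4: Two-sided exact p-value = sum of Bin(15,0.5) probabilities at or below the observed probability = 0.118469.
Step 5: alpha = 0.1. fail to reject H0.

n_eff = 15, pos = 4, neg = 11, p = 0.118469, fail to reject H0.


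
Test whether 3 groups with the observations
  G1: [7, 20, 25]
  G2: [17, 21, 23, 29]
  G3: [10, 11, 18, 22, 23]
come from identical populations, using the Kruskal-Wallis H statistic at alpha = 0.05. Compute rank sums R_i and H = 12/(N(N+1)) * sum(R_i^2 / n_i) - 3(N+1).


Step 1: Combine all N = 12 observations and assign midranks.
sorted (value, group, rank): (7,G1,1), (10,G3,2), (11,G3,3), (17,G2,4), (18,G3,5), (20,G1,6), (21,G2,7), (22,G3,8), (23,G2,9.5), (23,G3,9.5), (25,G1,11), (29,G2,12)
Step 2: Sum ranks within each group.
R_1 = 18 (n_1 = 3)
R_2 = 32.5 (n_2 = 4)
R_3 = 27.5 (n_3 = 5)
Step 3: H = 12/(N(N+1)) * sum(R_i^2/n_i) - 3(N+1)
     = 12/(12*13) * (18^2/3 + 32.5^2/4 + 27.5^2/5) - 3*13
     = 0.076923 * 523.312 - 39
     = 1.254808.
Step 4: Ties present; correction factor C = 1 - 6/(12^3 - 12) = 0.996503. Corrected H = 1.254808 / 0.996503 = 1.259211.
Step 5: Under H0, H ~ chi^2(2); p-value = 0.532802.
Step 6: alpha = 0.05. fail to reject H0.

H = 1.2592, df = 2, p = 0.532802, fail to reject H0.


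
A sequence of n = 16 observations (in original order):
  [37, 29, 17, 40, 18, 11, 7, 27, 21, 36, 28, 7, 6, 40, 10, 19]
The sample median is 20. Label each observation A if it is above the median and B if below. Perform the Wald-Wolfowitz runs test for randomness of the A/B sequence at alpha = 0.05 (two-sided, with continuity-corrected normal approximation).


Step 1: Compute median = 20; label A = above, B = below.
Labels in order: AABABBBAAAABBABB  (n_A = 8, n_B = 8)
Step 2: Count runs R = 8.
Step 3: Under H0 (random ordering), E[R] = 2*n_A*n_B/(n_A+n_B) + 1 = 2*8*8/16 + 1 = 9.0000.
        Var[R] = 2*n_A*n_B*(2*n_A*n_B - n_A - n_B) / ((n_A+n_B)^2 * (n_A+n_B-1)) = 14336/3840 = 3.7333.
        SD[R] = 1.9322.
Step 4: Continuity-corrected z = (R + 0.5 - E[R]) / SD[R] = (8 + 0.5 - 9.0000) / 1.9322 = -0.2588.
Step 5: Two-sided p-value via normal approximation = 2*(1 - Phi(|z|)) = 0.795809.
Step 6: alpha = 0.05. fail to reject H0.

R = 8, z = -0.2588, p = 0.795809, fail to reject H0.


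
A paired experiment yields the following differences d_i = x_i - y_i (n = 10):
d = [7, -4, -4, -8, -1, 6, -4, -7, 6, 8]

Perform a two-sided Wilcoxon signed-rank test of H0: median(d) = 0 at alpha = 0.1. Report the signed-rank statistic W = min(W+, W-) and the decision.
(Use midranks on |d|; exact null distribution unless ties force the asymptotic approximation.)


Step 1: Drop any zero differences (none here) and take |d_i|.
|d| = [7, 4, 4, 8, 1, 6, 4, 7, 6, 8]
Step 2: Midrank |d_i| (ties get averaged ranks).
ranks: |7|->7.5, |4|->3, |4|->3, |8|->9.5, |1|->1, |6|->5.5, |4|->3, |7|->7.5, |6|->5.5, |8|->9.5
Step 3: Attach original signs; sum ranks with positive sign and with negative sign.
W+ = 7.5 + 5.5 + 5.5 + 9.5 = 28
W- = 3 + 3 + 9.5 + 1 + 3 + 7.5 = 27
(Check: W+ + W- = 55 should equal n(n+1)/2 = 55.)
Step 4: Test statistic W = min(W+, W-) = 27.
Step 5: Ties in |d|, so use the tie-corrected normal approximation.
        E[W] = n(n+1)/4 = 10*11/4 = 27.5.
        Tie groups: |d|=4 (t=3), |d|=6 (t=2), |d|=7 (t=2), |d|=8 (t=2); sum(t^3 - t) = 42.
        Var[W] = n(n+1)(2n+1)/24 - sum(t^3-t)/48 = 2310/24 - 42/48 = 95.375.
        z = (W - E[W]) / sqrt(Var[W]) = (27 - 27.5) / 9.7660 = -0.0512.
        Two-sided p = 2*Phi(z) = 0.959168.
Step 6: alpha = 0.1. fail to reject H0.

W+ = 28, W- = 27, W = min = 27, p = 0.959168, fail to reject H0.


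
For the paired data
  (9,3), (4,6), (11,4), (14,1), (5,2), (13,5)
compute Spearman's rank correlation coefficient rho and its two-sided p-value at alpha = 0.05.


Step 1: Rank x and y separately (midranks; no ties here).
rank(x): 9->3, 4->1, 11->4, 14->6, 5->2, 13->5
rank(y): 3->3, 6->6, 4->4, 1->1, 2->2, 5->5
Step 2: d_i = R_x(i) - R_y(i); compute d_i^2.
  (3-3)^2=0, (1-6)^2=25, (4-4)^2=0, (6-1)^2=25, (2-2)^2=0, (5-5)^2=0
sum(d^2) = 50.
Step 3: rho = 1 - 6*50 / (6*(6^2 - 1)) = 1 - 300/210 = -0.428571.
Step 4: Under H0, t = rho * sqrt((n-2)/(1-rho^2)) = -0.9487 ~ t(4).
Step 5: Two-sided p-value from the t-distribution with 4 df = 0.396501.
Step 6: alpha = 0.05. fail to reject H0.

rho = -0.4286, p = 0.396501, fail to reject H0 at alpha = 0.05.


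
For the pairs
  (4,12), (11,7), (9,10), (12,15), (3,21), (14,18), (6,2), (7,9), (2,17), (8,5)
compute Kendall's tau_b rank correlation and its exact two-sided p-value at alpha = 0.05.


Step 1: Enumerate the 45 unordered pairs (i,j) with i<j and classify each by sign(x_j-x_i) * sign(y_j-y_i).
  (1,2):dx=+7,dy=-5->D; (1,3):dx=+5,dy=-2->D; (1,4):dx=+8,dy=+3->C; (1,5):dx=-1,dy=+9->D
  (1,6):dx=+10,dy=+6->C; (1,7):dx=+2,dy=-10->D; (1,8):dx=+3,dy=-3->D; (1,9):dx=-2,dy=+5->D
  (1,10):dx=+4,dy=-7->D; (2,3):dx=-2,dy=+3->D; (2,4):dx=+1,dy=+8->C; (2,5):dx=-8,dy=+14->D
  (2,6):dx=+3,dy=+11->C; (2,7):dx=-5,dy=-5->C; (2,8):dx=-4,dy=+2->D; (2,9):dx=-9,dy=+10->D
  (2,10):dx=-3,dy=-2->C; (3,4):dx=+3,dy=+5->C; (3,5):dx=-6,dy=+11->D; (3,6):dx=+5,dy=+8->C
  (3,7):dx=-3,dy=-8->C; (3,8):dx=-2,dy=-1->C; (3,9):dx=-7,dy=+7->D; (3,10):dx=-1,dy=-5->C
  (4,5):dx=-9,dy=+6->D; (4,6):dx=+2,dy=+3->C; (4,7):dx=-6,dy=-13->C; (4,8):dx=-5,dy=-6->C
  (4,9):dx=-10,dy=+2->D; (4,10):dx=-4,dy=-10->C; (5,6):dx=+11,dy=-3->D; (5,7):dx=+3,dy=-19->D
  (5,8):dx=+4,dy=-12->D; (5,9):dx=-1,dy=-4->C; (5,10):dx=+5,dy=-16->D; (6,7):dx=-8,dy=-16->C
  (6,8):dx=-7,dy=-9->C; (6,9):dx=-12,dy=-1->C; (6,10):dx=-6,dy=-13->C; (7,8):dx=+1,dy=+7->C
  (7,9):dx=-4,dy=+15->D; (7,10):dx=+2,dy=+3->C; (8,9):dx=-5,dy=+8->D; (8,10):dx=+1,dy=-4->D
  (9,10):dx=+6,dy=-12->D
Step 2: C = 22, D = 23, total pairs = 45.
Step 3: tau = (C - D)/(n(n-1)/2) = (22 - 23)/45 = -0.022222.
Step 4: Exact two-sided p-value (enumerate n! = 3628800 permutations of y under H0): p = 1.000000.
Step 5: alpha = 0.05. fail to reject H0.

tau_b = -0.0222 (C=22, D=23), p = 1.000000, fail to reject H0.


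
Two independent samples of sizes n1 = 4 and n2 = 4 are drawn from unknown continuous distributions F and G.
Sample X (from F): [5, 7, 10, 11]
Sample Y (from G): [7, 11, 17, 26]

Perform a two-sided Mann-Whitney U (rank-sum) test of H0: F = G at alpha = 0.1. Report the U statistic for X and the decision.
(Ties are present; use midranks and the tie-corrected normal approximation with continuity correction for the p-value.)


Step 1: Combine and sort all 8 observations; assign midranks.
sorted (value, group): (5,X), (7,X), (7,Y), (10,X), (11,X), (11,Y), (17,Y), (26,Y)
ranks: 5->1, 7->2.5, 7->2.5, 10->4, 11->5.5, 11->5.5, 17->7, 26->8
Step 2: Rank sum for X: R1 = 1 + 2.5 + 4 + 5.5 = 13.
Step 3: U_X = R1 - n1(n1+1)/2 = 13 - 4*5/2 = 13 - 10 = 3.
       U_Y = n1*n2 - U_X = 16 - 3 = 13.
Step 4: Ties are present, so use the tie-corrected normal approximation (with continuity correction) for the p-value.
Step 5: p-value = 0.188582; compare to alpha = 0.1. fail to reject H0.

U_X = 3, p = 0.188582, fail to reject H0 at alpha = 0.1.


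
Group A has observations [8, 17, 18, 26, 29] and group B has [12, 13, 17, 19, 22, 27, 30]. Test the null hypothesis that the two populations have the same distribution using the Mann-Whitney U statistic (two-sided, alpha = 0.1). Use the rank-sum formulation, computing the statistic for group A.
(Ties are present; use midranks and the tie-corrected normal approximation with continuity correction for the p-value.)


Step 1: Combine and sort all 12 observations; assign midranks.
sorted (value, group): (8,X), (12,Y), (13,Y), (17,X), (17,Y), (18,X), (19,Y), (22,Y), (26,X), (27,Y), (29,X), (30,Y)
ranks: 8->1, 12->2, 13->3, 17->4.5, 17->4.5, 18->6, 19->7, 22->8, 26->9, 27->10, 29->11, 30->12
Step 2: Rank sum for X: R1 = 1 + 4.5 + 6 + 9 + 11 = 31.5.
Step 3: U_X = R1 - n1(n1+1)/2 = 31.5 - 5*6/2 = 31.5 - 15 = 16.5.
       U_Y = n1*n2 - U_X = 35 - 16.5 = 18.5.
Step 4: Ties are present, so use the tie-corrected normal approximation (with continuity correction) for the p-value.
Step 5: p-value = 0.935170; compare to alpha = 0.1. fail to reject H0.

U_X = 16.5, p = 0.935170, fail to reject H0 at alpha = 0.1.


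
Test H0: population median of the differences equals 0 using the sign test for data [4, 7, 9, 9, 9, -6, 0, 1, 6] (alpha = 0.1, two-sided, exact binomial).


Step 1: Discard zero differences. Original n = 9; n_eff = number of nonzero differences = 8.
Nonzero differences (with sign): +4, +7, +9, +9, +9, -6, +1, +6
Step 2: Count signs: positive = 7, negative = 1.
Step 3: Under H0: P(positive) = 0.5, so the number of positives S ~ Bin(8, 0.5).
Step 4: Two-sided exact p-value = sum of Bin(8,0.5) probabilities at or below the observed probability = 0.070312.
Step 5: alpha = 0.1. reject H0.

n_eff = 8, pos = 7, neg = 1, p = 0.070312, reject H0.


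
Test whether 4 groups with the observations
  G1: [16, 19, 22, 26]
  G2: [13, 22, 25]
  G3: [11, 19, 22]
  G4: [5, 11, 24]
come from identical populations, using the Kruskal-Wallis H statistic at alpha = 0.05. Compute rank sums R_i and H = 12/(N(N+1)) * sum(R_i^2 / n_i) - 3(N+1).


Step 1: Combine all N = 13 observations and assign midranks.
sorted (value, group, rank): (5,G4,1), (11,G3,2.5), (11,G4,2.5), (13,G2,4), (16,G1,5), (19,G1,6.5), (19,G3,6.5), (22,G1,9), (22,G2,9), (22,G3,9), (24,G4,11), (25,G2,12), (26,G1,13)
Step 2: Sum ranks within each group.
R_1 = 33.5 (n_1 = 4)
R_2 = 25 (n_2 = 3)
R_3 = 18 (n_3 = 3)
R_4 = 14.5 (n_4 = 3)
Step 3: H = 12/(N(N+1)) * sum(R_i^2/n_i) - 3(N+1)
     = 12/(13*14) * (33.5^2/4 + 25^2/3 + 18^2/3 + 14.5^2/3) - 3*14
     = 0.065934 * 666.979 - 42
     = 1.976648.
Step 4: Ties present; correction factor C = 1 - 36/(13^3 - 13) = 0.983516. Corrected H = 1.976648 / 0.983516 = 2.009777.
Step 5: Under H0, H ~ chi^2(3); p-value = 0.570380.
Step 6: alpha = 0.05. fail to reject H0.

H = 2.0098, df = 3, p = 0.570380, fail to reject H0.


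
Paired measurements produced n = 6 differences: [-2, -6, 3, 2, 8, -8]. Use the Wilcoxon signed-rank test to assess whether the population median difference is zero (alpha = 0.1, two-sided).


Step 1: Drop any zero differences (none here) and take |d_i|.
|d| = [2, 6, 3, 2, 8, 8]
Step 2: Midrank |d_i| (ties get averaged ranks).
ranks: |2|->1.5, |6|->4, |3|->3, |2|->1.5, |8|->5.5, |8|->5.5
Step 3: Attach original signs; sum ranks with positive sign and with negative sign.
W+ = 3 + 1.5 + 5.5 = 10
W- = 1.5 + 4 + 5.5 = 11
(Check: W+ + W- = 21 should equal n(n+1)/2 = 21.)
Step 4: Test statistic W = min(W+, W-) = 10.
Step 5: Ties in |d|, so use the tie-corrected normal approximation.
        E[W] = n(n+1)/4 = 6*7/4 = 10.5.
        Tie groups: |d|=2 (t=2), |d|=8 (t=2); sum(t^3 - t) = 12.
        Var[W] = n(n+1)(2n+1)/24 - sum(t^3-t)/48 = 546/24 - 12/48 = 22.5.
        z = (W - E[W]) / sqrt(Var[W]) = (10 - 10.5) / 4.7434 = -0.1054.
        Two-sided p = 2*Phi(z) = 0.916051.
Step 6: alpha = 0.1. fail to reject H0.

W+ = 10, W- = 11, W = min = 10, p = 0.916051, fail to reject H0.


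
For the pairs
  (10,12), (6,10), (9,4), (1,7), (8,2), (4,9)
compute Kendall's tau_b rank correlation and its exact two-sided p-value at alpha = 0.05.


Step 1: Enumerate the 15 unordered pairs (i,j) with i<j and classify each by sign(x_j-x_i) * sign(y_j-y_i).
  (1,2):dx=-4,dy=-2->C; (1,3):dx=-1,dy=-8->C; (1,4):dx=-9,dy=-5->C; (1,5):dx=-2,dy=-10->C
  (1,6):dx=-6,dy=-3->C; (2,3):dx=+3,dy=-6->D; (2,4):dx=-5,dy=-3->C; (2,5):dx=+2,dy=-8->D
  (2,6):dx=-2,dy=-1->C; (3,4):dx=-8,dy=+3->D; (3,5):dx=-1,dy=-2->C; (3,6):dx=-5,dy=+5->D
  (4,5):dx=+7,dy=-5->D; (4,6):dx=+3,dy=+2->C; (5,6):dx=-4,dy=+7->D
Step 2: C = 9, D = 6, total pairs = 15.
Step 3: tau = (C - D)/(n(n-1)/2) = (9 - 6)/15 = 0.200000.
Step 4: Exact two-sided p-value (enumerate n! = 720 permutations of y under H0): p = 0.719444.
Step 5: alpha = 0.05. fail to reject H0.

tau_b = 0.2000 (C=9, D=6), p = 0.719444, fail to reject H0.


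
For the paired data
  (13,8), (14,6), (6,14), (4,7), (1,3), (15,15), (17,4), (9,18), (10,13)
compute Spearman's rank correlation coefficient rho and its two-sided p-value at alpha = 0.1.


Step 1: Rank x and y separately (midranks; no ties here).
rank(x): 13->6, 14->7, 6->3, 4->2, 1->1, 15->8, 17->9, 9->4, 10->5
rank(y): 8->5, 6->3, 14->7, 7->4, 3->1, 15->8, 4->2, 18->9, 13->6
Step 2: d_i = R_x(i) - R_y(i); compute d_i^2.
  (6-5)^2=1, (7-3)^2=16, (3-7)^2=16, (2-4)^2=4, (1-1)^2=0, (8-8)^2=0, (9-2)^2=49, (4-9)^2=25, (5-6)^2=1
sum(d^2) = 112.
Step 3: rho = 1 - 6*112 / (9*(9^2 - 1)) = 1 - 672/720 = 0.066667.
Step 4: Under H0, t = rho * sqrt((n-2)/(1-rho^2)) = 0.1768 ~ t(7).
Step 5: Two-sided p-value from the t-distribution with 7 df = 0.864690.
Step 6: alpha = 0.1. fail to reject H0.

rho = 0.0667, p = 0.864690, fail to reject H0 at alpha = 0.1.


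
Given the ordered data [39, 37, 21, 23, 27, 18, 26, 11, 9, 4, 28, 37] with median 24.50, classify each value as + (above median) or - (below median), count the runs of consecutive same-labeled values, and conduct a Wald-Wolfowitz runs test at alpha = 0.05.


Step 1: Compute median = 24.50; label A = above, B = below.
Labels in order: AABBABABBBAA  (n_A = 6, n_B = 6)
Step 2: Count runs R = 7.
Step 3: Under H0 (random ordering), E[R] = 2*n_A*n_B/(n_A+n_B) + 1 = 2*6*6/12 + 1 = 7.0000.
        Var[R] = 2*n_A*n_B*(2*n_A*n_B - n_A - n_B) / ((n_A+n_B)^2 * (n_A+n_B-1)) = 4320/1584 = 2.7273.
        SD[R] = 1.6514.
Step 4: R = E[R], so z = 0 with no continuity correction.
Step 5: Two-sided p-value via normal approximation = 2*(1 - Phi(|z|)) = 1.000000.
Step 6: alpha = 0.05. fail to reject H0.

R = 7, z = 0.0000, p = 1.000000, fail to reject H0.


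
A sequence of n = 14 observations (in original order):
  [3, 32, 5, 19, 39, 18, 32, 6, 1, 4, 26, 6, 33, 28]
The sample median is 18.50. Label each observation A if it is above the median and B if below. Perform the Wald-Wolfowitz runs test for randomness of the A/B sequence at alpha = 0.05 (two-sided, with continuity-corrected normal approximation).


Step 1: Compute median = 18.50; label A = above, B = below.
Labels in order: BABAABABBBABAA  (n_A = 7, n_B = 7)
Step 2: Count runs R = 10.
Step 3: Under H0 (random ordering), E[R] = 2*n_A*n_B/(n_A+n_B) + 1 = 2*7*7/14 + 1 = 8.0000.
        Var[R] = 2*n_A*n_B*(2*n_A*n_B - n_A - n_B) / ((n_A+n_B)^2 * (n_A+n_B-1)) = 8232/2548 = 3.2308.
        SD[R] = 1.7974.
Step 4: Continuity-corrected z = (R - 0.5 - E[R]) / SD[R] = (10 - 0.5 - 8.0000) / 1.7974 = 0.8345.
Step 5: Two-sided p-value via normal approximation = 2*(1 - Phi(|z|)) = 0.403986.
Step 6: alpha = 0.05. fail to reject H0.

R = 10, z = 0.8345, p = 0.403986, fail to reject H0.


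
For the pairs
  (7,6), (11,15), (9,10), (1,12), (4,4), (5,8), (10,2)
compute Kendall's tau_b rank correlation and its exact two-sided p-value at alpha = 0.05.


Step 1: Enumerate the 21 unordered pairs (i,j) with i<j and classify each by sign(x_j-x_i) * sign(y_j-y_i).
  (1,2):dx=+4,dy=+9->C; (1,3):dx=+2,dy=+4->C; (1,4):dx=-6,dy=+6->D; (1,5):dx=-3,dy=-2->C
  (1,6):dx=-2,dy=+2->D; (1,7):dx=+3,dy=-4->D; (2,3):dx=-2,dy=-5->C; (2,4):dx=-10,dy=-3->C
  (2,5):dx=-7,dy=-11->C; (2,6):dx=-6,dy=-7->C; (2,7):dx=-1,dy=-13->C; (3,4):dx=-8,dy=+2->D
  (3,5):dx=-5,dy=-6->C; (3,6):dx=-4,dy=-2->C; (3,7):dx=+1,dy=-8->D; (4,5):dx=+3,dy=-8->D
  (4,6):dx=+4,dy=-4->D; (4,7):dx=+9,dy=-10->D; (5,6):dx=+1,dy=+4->C; (5,7):dx=+6,dy=-2->D
  (6,7):dx=+5,dy=-6->D
Step 2: C = 11, D = 10, total pairs = 21.
Step 3: tau = (C - D)/(n(n-1)/2) = (11 - 10)/21 = 0.047619.
Step 4: Exact two-sided p-value (enumerate n! = 5040 permutations of y under H0): p = 1.000000.
Step 5: alpha = 0.05. fail to reject H0.

tau_b = 0.0476 (C=11, D=10), p = 1.000000, fail to reject H0.


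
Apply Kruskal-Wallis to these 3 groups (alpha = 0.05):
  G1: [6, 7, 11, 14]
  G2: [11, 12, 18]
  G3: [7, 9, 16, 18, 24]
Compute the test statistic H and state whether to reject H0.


Step 1: Combine all N = 12 observations and assign midranks.
sorted (value, group, rank): (6,G1,1), (7,G1,2.5), (7,G3,2.5), (9,G3,4), (11,G1,5.5), (11,G2,5.5), (12,G2,7), (14,G1,8), (16,G3,9), (18,G2,10.5), (18,G3,10.5), (24,G3,12)
Step 2: Sum ranks within each group.
R_1 = 17 (n_1 = 4)
R_2 = 23 (n_2 = 3)
R_3 = 38 (n_3 = 5)
Step 3: H = 12/(N(N+1)) * sum(R_i^2/n_i) - 3(N+1)
     = 12/(12*13) * (17^2/4 + 23^2/3 + 38^2/5) - 3*13
     = 0.076923 * 537.383 - 39
     = 2.337179.
Step 4: Ties present; correction factor C = 1 - 18/(12^3 - 12) = 0.989510. Corrected H = 2.337179 / 0.989510 = 2.361955.
Step 5: Under H0, H ~ chi^2(2); p-value = 0.306978.
Step 6: alpha = 0.05. fail to reject H0.

H = 2.3620, df = 2, p = 0.306978, fail to reject H0.


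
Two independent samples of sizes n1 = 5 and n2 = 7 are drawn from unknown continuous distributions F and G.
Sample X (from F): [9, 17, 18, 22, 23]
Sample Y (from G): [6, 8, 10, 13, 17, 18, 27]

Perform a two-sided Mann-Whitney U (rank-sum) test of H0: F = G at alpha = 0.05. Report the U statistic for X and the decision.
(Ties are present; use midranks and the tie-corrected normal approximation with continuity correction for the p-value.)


Step 1: Combine and sort all 12 observations; assign midranks.
sorted (value, group): (6,Y), (8,Y), (9,X), (10,Y), (13,Y), (17,X), (17,Y), (18,X), (18,Y), (22,X), (23,X), (27,Y)
ranks: 6->1, 8->2, 9->3, 10->4, 13->5, 17->6.5, 17->6.5, 18->8.5, 18->8.5, 22->10, 23->11, 27->12
Step 2: Rank sum for X: R1 = 3 + 6.5 + 8.5 + 10 + 11 = 39.
Step 3: U_X = R1 - n1(n1+1)/2 = 39 - 5*6/2 = 39 - 15 = 24.
       U_Y = n1*n2 - U_X = 35 - 24 = 11.
Step 4: Ties are present, so use the tie-corrected normal approximation (with continuity correction) for the p-value.
Step 5: p-value = 0.328162; compare to alpha = 0.05. fail to reject H0.

U_X = 24, p = 0.328162, fail to reject H0 at alpha = 0.05.


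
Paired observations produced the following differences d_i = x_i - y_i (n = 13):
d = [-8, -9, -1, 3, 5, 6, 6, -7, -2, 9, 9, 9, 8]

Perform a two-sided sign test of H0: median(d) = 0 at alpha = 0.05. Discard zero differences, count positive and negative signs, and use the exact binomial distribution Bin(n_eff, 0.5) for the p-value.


Step 1: Discard zero differences. Original n = 13; n_eff = number of nonzero differences = 13.
Nonzero differences (with sign): -8, -9, -1, +3, +5, +6, +6, -7, -2, +9, +9, +9, +8
Step 2: Count signs: positive = 8, negative = 5.
Step 3: Under H0: P(positive) = 0.5, so the number of positives S ~ Bin(13, 0.5).
Step 4: Two-sided exact p-value = sum of Bin(13,0.5) probabilities at or below the observed probability = 0.581055.
Step 5: alpha = 0.05. fail to reject H0.

n_eff = 13, pos = 8, neg = 5, p = 0.581055, fail to reject H0.


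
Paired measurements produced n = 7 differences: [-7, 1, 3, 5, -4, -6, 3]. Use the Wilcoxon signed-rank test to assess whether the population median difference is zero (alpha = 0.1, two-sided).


Step 1: Drop any zero differences (none here) and take |d_i|.
|d| = [7, 1, 3, 5, 4, 6, 3]
Step 2: Midrank |d_i| (ties get averaged ranks).
ranks: |7|->7, |1|->1, |3|->2.5, |5|->5, |4|->4, |6|->6, |3|->2.5
Step 3: Attach original signs; sum ranks with positive sign and with negative sign.
W+ = 1 + 2.5 + 5 + 2.5 = 11
W- = 7 + 4 + 6 = 17
(Check: W+ + W- = 28 should equal n(n+1)/2 = 28.)
Step 4: Test statistic W = min(W+, W-) = 11.
Step 5: Ties in |d|, so use the tie-corrected normal approximation.
        E[W] = n(n+1)/4 = 7*8/4 = 14.
        Tie groups: |d|=3 (t=2); sum(t^3 - t) = 6.
        Var[W] = n(n+1)(2n+1)/24 - sum(t^3-t)/48 = 840/24 - 6/48 = 34.875.
        z = (W - E[W]) / sqrt(Var[W]) = (11 - 14) / 5.9055 = -0.5080.
        Two-sided p = 2*Phi(z) = 0.611453.
Step 6: alpha = 0.1. fail to reject H0.

W+ = 11, W- = 17, W = min = 11, p = 0.611453, fail to reject H0.


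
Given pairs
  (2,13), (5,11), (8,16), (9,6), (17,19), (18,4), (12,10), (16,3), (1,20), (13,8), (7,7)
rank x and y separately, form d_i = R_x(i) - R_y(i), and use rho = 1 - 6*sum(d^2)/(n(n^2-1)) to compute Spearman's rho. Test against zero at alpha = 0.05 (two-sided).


Step 1: Rank x and y separately (midranks; no ties here).
rank(x): 2->2, 5->3, 8->5, 9->6, 17->10, 18->11, 12->7, 16->9, 1->1, 13->8, 7->4
rank(y): 13->8, 11->7, 16->9, 6->3, 19->10, 4->2, 10->6, 3->1, 20->11, 8->5, 7->4
Step 2: d_i = R_x(i) - R_y(i); compute d_i^2.
  (2-8)^2=36, (3-7)^2=16, (5-9)^2=16, (6-3)^2=9, (10-10)^2=0, (11-2)^2=81, (7-6)^2=1, (9-1)^2=64, (1-11)^2=100, (8-5)^2=9, (4-4)^2=0
sum(d^2) = 332.
Step 3: rho = 1 - 6*332 / (11*(11^2 - 1)) = 1 - 1992/1320 = -0.509091.
Step 4: Under H0, t = rho * sqrt((n-2)/(1-rho^2)) = -1.7744 ~ t(9).
Step 5: Two-sided p-value from the t-distribution with 9 df = 0.109737.
Step 6: alpha = 0.05. fail to reject H0.

rho = -0.5091, p = 0.109737, fail to reject H0 at alpha = 0.05.


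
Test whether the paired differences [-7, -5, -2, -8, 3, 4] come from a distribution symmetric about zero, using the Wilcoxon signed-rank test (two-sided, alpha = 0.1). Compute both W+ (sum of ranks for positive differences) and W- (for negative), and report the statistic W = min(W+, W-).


Step 1: Drop any zero differences (none here) and take |d_i|.
|d| = [7, 5, 2, 8, 3, 4]
Step 2: Midrank |d_i| (ties get averaged ranks).
ranks: |7|->5, |5|->4, |2|->1, |8|->6, |3|->2, |4|->3
Step 3: Attach original signs; sum ranks with positive sign and with negative sign.
W+ = 2 + 3 = 5
W- = 5 + 4 + 1 + 6 = 16
(Check: W+ + W- = 21 should equal n(n+1)/2 = 21.)
Step 4: Test statistic W = min(W+, W-) = 5.
Step 5: No ties, so the exact null distribution over the 2^6 = 64 sign assignments gives the two-sided p-value = 0.312500.
Step 6: alpha = 0.1. fail to reject H0.

W+ = 5, W- = 16, W = min = 5, p = 0.312500, fail to reject H0.
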